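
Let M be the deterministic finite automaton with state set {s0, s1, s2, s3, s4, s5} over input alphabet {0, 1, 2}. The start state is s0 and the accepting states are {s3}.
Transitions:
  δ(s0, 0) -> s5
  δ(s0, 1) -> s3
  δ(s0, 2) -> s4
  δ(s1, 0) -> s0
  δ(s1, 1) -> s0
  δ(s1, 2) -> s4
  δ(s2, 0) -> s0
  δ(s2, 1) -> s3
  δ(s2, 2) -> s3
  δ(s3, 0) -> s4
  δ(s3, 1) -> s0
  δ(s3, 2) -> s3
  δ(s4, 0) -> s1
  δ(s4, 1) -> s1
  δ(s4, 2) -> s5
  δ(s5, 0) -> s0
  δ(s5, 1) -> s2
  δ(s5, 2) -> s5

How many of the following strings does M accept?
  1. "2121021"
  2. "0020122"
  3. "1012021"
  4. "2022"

"2121021": rejected
"0020122": rejected
"1012021": rejected
"2022": rejected

0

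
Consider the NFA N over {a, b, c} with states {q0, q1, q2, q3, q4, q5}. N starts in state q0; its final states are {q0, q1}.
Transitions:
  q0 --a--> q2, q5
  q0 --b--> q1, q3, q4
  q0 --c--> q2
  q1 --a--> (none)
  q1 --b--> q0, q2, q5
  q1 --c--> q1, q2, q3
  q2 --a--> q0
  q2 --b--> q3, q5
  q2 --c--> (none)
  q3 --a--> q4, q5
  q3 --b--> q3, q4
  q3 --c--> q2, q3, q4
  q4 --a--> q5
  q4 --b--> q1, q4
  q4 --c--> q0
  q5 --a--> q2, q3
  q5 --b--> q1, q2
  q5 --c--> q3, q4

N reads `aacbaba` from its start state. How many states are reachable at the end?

5

Start: {q0}
read a: {q2, q5}
read a: {q0, q2, q3}
read c: {q2, q3, q4}
read b: {q1, q3, q4, q5}
read a: {q2, q3, q4, q5}
read b: {q1, q2, q3, q4, q5}
read a: {q0, q2, q3, q4, q5}
Final reachable set {q0, q2, q3, q4, q5} has 5 states.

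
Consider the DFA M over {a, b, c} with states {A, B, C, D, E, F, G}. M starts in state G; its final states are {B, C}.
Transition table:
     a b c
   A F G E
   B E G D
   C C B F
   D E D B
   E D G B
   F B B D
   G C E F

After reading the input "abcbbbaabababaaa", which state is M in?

E

G --a--> C
C --b--> B
B --c--> D
D --b--> D
D --b--> D
D --b--> D
D --a--> E
E --a--> D
D --b--> D
D --a--> E
E --b--> G
G --a--> C
C --b--> B
B --a--> E
E --a--> D
D --a--> E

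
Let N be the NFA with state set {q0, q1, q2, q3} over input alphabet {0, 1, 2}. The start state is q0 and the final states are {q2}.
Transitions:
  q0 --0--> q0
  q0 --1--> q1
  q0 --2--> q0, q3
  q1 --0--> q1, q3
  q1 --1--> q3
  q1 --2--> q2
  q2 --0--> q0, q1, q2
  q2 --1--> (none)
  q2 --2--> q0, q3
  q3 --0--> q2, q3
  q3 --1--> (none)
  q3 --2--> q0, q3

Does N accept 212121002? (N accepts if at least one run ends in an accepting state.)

Start: {q0}
read 2: {q0, q3}
read 1: {q1}
read 2: {q2}
read 1: {}
The reachable set is empty and stays empty for the remaining 5 symbols.
Reachable ∩ accepting = {} — empty.

rejected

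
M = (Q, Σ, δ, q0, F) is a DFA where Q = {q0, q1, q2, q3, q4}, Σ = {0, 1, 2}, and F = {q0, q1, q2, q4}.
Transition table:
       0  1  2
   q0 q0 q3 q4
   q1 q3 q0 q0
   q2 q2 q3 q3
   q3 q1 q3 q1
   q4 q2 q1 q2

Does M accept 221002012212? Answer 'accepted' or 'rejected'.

accepted

q0 --2--> q4
q4 --2--> q2
q2 --1--> q3
q3 --0--> q1
q1 --0--> q3
q3 --2--> q1
q1 --0--> q3
q3 --1--> q3
q3 --2--> q1
q1 --2--> q0
q0 --1--> q3
q3 --2--> q1
End in state q1, which is an accepting state.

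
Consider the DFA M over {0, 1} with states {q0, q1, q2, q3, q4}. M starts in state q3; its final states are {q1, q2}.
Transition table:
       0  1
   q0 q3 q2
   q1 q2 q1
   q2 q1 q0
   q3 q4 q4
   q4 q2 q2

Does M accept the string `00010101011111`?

rejected

q3 --0--> q4
q4 --0--> q2
q2 --0--> q1
q1 --1--> q1
q1 --0--> q2
q2 --1--> q0
q0 --0--> q3
q3 --1--> q4
q4 --0--> q2
q2 --1--> q0
q0 --1--> q2
q2 --1--> q0
q0 --1--> q2
q2 --1--> q0
End in state q0, which is not an accepting state.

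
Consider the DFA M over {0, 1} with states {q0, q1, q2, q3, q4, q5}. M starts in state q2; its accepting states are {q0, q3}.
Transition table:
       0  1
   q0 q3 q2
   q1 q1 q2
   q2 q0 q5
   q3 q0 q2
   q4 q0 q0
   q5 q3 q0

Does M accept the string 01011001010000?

accepted

q2 --0--> q0
q0 --1--> q2
q2 --0--> q0
q0 --1--> q2
q2 --1--> q5
q5 --0--> q3
q3 --0--> q0
q0 --1--> q2
q2 --0--> q0
q0 --1--> q2
q2 --0--> q0
q0 --0--> q3
q3 --0--> q0
q0 --0--> q3
End in state q3, which is an accepting state.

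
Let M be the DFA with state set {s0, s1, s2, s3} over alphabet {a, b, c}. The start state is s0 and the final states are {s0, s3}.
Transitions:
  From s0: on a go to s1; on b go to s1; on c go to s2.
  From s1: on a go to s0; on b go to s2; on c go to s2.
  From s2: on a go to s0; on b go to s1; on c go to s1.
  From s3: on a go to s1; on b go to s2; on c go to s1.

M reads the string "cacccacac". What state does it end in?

s0 --c--> s2
s2 --a--> s0
s0 --c--> s2
s2 --c--> s1
s1 --c--> s2
s2 --a--> s0
s0 --c--> s2
s2 --a--> s0
s0 --c--> s2

s2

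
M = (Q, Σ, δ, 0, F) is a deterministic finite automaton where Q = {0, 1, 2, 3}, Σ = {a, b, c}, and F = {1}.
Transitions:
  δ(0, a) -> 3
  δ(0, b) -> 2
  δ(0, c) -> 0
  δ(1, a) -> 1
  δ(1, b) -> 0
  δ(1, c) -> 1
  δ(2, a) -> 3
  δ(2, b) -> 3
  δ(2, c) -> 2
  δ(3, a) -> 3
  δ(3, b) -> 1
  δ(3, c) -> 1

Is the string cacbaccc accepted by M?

accepted

0 --c--> 0
0 --a--> 3
3 --c--> 1
1 --b--> 0
0 --a--> 3
3 --c--> 1
1 --c--> 1
1 --c--> 1
End in state 1, which is an accepting state.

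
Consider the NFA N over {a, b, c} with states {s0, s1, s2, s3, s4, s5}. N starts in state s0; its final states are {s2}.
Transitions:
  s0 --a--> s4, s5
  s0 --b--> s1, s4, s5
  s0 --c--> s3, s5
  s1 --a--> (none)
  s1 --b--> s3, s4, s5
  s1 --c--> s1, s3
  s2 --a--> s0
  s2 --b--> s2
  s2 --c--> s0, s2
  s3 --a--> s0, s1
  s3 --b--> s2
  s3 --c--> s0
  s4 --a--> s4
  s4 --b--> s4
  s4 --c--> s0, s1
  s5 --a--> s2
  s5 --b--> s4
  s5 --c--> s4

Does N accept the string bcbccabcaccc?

Start: {s0}
read b: {s1, s4, s5}
read c: {s0, s1, s3, s4}
read b: {s1, s2, s3, s4, s5}
read c: {s0, s1, s2, s3, s4}
read c: {s0, s1, s2, s3, s5}
read a: {s0, s1, s2, s4, s5}
read b: {s1, s2, s3, s4, s5}
read c: {s0, s1, s2, s3, s4}
read a: {s0, s1, s4, s5}
read c: {s0, s1, s3, s4, s5}
read c: {s0, s1, s3, s4, s5}
read c: {s0, s1, s3, s4, s5}
Reachable ∩ accepting = {} — empty.

rejected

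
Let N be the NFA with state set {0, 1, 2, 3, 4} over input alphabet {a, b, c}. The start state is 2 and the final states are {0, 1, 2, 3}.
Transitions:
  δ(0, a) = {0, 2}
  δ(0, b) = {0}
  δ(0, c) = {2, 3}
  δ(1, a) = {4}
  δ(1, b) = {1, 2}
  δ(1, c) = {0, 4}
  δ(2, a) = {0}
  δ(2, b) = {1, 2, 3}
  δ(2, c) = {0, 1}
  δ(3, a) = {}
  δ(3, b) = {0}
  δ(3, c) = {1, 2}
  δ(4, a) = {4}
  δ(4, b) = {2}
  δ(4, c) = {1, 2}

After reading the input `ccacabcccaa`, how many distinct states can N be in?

Start: {2}
read c: {0, 1}
read c: {0, 2, 3, 4}
read a: {0, 2, 4}
read c: {0, 1, 2, 3}
read a: {0, 2, 4}
read b: {0, 1, 2, 3}
read c: {0, 1, 2, 3, 4}
read c: {0, 1, 2, 3, 4}
read c: {0, 1, 2, 3, 4}
read a: {0, 2, 4}
read a: {0, 2, 4}
Final reachable set {0, 2, 4} has 3 states.

3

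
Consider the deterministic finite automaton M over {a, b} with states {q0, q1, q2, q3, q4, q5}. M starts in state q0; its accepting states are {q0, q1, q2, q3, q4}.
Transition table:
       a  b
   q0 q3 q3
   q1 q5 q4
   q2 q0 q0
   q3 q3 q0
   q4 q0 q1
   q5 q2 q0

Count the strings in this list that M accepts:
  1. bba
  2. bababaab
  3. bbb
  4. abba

4

bba: accepted
bababaab: accepted
bbb: accepted
abba: accepted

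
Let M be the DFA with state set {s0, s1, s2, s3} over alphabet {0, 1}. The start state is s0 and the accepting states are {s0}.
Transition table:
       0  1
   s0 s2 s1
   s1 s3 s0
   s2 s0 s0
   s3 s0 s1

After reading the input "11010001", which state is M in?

s0

s0 --1--> s1
s1 --1--> s0
s0 --0--> s2
s2 --1--> s0
s0 --0--> s2
s2 --0--> s0
s0 --0--> s2
s2 --1--> s0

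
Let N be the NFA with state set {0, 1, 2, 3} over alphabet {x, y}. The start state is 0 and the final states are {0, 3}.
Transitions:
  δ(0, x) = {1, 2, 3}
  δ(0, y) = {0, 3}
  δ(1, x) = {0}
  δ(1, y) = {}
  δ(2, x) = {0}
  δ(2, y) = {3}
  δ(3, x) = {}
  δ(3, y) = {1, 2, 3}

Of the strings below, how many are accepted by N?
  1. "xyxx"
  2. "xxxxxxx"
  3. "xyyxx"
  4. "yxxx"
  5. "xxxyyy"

"xyxx": accepted
"xxxxxxx": accepted
"xyyxx": accepted
"yxxx": accepted
"xxxyyy": accepted

5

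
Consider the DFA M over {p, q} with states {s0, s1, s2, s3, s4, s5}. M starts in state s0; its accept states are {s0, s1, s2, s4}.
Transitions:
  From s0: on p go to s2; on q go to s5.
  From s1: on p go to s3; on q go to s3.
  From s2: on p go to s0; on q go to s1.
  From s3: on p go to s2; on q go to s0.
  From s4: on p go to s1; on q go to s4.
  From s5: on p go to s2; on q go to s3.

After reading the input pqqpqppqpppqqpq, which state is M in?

s0 --p--> s2
s2 --q--> s1
s1 --q--> s3
s3 --p--> s2
s2 --q--> s1
s1 --p--> s3
s3 --p--> s2
s2 --q--> s1
s1 --p--> s3
s3 --p--> s2
s2 --p--> s0
s0 --q--> s5
s5 --q--> s3
s3 --p--> s2
s2 --q--> s1

s1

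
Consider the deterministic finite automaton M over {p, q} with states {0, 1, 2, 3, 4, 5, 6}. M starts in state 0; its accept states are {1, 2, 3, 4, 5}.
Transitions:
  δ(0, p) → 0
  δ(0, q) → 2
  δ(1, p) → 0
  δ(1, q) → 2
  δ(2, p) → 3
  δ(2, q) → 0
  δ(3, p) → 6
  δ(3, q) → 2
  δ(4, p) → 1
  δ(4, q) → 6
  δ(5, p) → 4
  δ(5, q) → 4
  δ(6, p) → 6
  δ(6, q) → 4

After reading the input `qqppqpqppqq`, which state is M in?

6

0 --q--> 2
2 --q--> 0
0 --p--> 0
0 --p--> 0
0 --q--> 2
2 --p--> 3
3 --q--> 2
2 --p--> 3
3 --p--> 6
6 --q--> 4
4 --q--> 6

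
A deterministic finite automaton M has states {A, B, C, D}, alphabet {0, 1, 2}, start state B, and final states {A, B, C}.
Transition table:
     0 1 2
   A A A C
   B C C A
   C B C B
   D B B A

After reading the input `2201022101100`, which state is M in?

B --2--> A
A --2--> C
C --0--> B
B --1--> C
C --0--> B
B --2--> A
A --2--> C
C --1--> C
C --0--> B
B --1--> C
C --1--> C
C --0--> B
B --0--> C

C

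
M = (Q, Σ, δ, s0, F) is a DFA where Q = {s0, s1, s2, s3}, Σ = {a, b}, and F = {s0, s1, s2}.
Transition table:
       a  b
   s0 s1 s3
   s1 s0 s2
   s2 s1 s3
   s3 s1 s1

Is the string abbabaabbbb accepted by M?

s0 --a--> s1
s1 --b--> s2
s2 --b--> s3
s3 --a--> s1
s1 --b--> s2
s2 --a--> s1
s1 --a--> s0
s0 --b--> s3
s3 --b--> s1
s1 --b--> s2
s2 --b--> s3
End in state s3, which is not an accepting state.

rejected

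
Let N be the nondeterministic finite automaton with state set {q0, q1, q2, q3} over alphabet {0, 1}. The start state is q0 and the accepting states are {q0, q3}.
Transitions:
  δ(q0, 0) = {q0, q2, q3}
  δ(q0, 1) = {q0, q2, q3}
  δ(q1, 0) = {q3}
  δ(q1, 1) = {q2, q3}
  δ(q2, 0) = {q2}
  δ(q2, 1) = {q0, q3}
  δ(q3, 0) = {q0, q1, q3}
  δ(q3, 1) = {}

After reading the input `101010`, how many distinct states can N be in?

Start: {q0}
read 1: {q0, q2, q3}
read 0: {q0, q1, q2, q3}
read 1: {q0, q2, q3}
read 0: {q0, q1, q2, q3}
read 1: {q0, q2, q3}
read 0: {q0, q1, q2, q3}
Final reachable set {q0, q1, q2, q3} has 4 states.

4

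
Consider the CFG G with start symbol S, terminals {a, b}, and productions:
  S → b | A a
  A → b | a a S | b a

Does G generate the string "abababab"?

no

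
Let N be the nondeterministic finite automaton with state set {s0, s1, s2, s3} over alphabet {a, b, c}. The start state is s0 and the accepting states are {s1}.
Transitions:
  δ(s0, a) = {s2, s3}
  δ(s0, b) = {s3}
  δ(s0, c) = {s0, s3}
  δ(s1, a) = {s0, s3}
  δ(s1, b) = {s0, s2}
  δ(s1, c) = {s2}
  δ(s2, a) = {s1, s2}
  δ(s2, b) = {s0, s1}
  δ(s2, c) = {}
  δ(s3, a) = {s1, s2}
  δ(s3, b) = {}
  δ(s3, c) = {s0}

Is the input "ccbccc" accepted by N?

rejected

Start: {s0}
read c: {s0, s3}
read c: {s0, s3}
read b: {s3}
read c: {s0}
read c: {s0, s3}
read c: {s0, s3}
Reachable ∩ accepting = {} — empty.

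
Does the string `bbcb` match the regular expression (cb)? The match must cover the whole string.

no

No split of bbcb into u·v has c matching u and b matching v.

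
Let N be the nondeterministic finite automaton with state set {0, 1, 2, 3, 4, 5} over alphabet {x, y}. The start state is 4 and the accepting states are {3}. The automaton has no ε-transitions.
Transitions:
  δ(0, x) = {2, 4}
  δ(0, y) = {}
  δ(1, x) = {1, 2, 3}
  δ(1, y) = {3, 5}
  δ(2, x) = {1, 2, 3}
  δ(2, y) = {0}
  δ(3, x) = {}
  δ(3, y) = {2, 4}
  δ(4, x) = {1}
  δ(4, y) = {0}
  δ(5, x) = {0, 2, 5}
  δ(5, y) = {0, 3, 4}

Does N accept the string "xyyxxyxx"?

Start: {4}
read x: {1}
read y: {3, 5}
read y: {0, 2, 3, 4}
read x: {1, 2, 3, 4}
read x: {1, 2, 3}
read y: {0, 2, 3, 4, 5}
read x: {0, 1, 2, 3, 4, 5}
read x: {0, 1, 2, 3, 4, 5}
Reachable ∩ accepting = {3} — nonempty.

accepted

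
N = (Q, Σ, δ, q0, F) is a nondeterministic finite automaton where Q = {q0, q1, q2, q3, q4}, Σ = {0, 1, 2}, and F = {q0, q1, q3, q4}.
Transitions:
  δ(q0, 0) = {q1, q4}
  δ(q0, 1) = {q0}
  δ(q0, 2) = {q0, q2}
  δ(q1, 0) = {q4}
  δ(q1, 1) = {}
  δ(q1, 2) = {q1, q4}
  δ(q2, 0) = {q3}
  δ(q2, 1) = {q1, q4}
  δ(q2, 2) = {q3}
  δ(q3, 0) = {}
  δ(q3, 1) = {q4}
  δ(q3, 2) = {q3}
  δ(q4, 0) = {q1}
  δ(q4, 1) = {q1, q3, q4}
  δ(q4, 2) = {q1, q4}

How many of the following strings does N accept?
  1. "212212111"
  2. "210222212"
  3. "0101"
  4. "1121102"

"212212111": accepted
"210222212": accepted
"0101": accepted
"1121102": accepted

4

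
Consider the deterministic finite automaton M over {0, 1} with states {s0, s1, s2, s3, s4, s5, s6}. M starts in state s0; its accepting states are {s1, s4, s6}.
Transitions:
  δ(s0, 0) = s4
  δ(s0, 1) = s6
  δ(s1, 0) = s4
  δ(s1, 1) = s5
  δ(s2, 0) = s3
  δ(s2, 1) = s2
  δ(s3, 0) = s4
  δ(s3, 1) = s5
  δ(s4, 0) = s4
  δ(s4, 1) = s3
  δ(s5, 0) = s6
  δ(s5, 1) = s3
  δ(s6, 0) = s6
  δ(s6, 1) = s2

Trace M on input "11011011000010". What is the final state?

s3

s0 --1--> s6
s6 --1--> s2
s2 --0--> s3
s3 --1--> s5
s5 --1--> s3
s3 --0--> s4
s4 --1--> s3
s3 --1--> s5
s5 --0--> s6
s6 --0--> s6
s6 --0--> s6
s6 --0--> s6
s6 --1--> s2
s2 --0--> s3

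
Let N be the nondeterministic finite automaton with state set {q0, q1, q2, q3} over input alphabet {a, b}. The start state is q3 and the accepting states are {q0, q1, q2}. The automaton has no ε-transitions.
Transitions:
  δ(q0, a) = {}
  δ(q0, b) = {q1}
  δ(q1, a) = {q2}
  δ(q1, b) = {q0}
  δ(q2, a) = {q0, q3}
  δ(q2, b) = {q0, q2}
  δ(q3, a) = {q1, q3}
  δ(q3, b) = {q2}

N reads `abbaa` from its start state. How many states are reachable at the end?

3

Start: {q3}
read a: {q1, q3}
read b: {q0, q2}
read b: {q0, q1, q2}
read a: {q0, q2, q3}
read a: {q0, q1, q3}
Final reachable set {q0, q1, q3} has 3 states.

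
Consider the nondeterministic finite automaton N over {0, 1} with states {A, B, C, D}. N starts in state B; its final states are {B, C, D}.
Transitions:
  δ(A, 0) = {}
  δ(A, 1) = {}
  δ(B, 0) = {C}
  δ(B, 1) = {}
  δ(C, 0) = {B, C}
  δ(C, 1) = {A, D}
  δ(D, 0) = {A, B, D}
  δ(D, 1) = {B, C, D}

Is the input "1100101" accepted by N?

rejected

Start: {B}
read 1: {}
The reachable set is empty and stays empty for the remaining 6 symbols.
Reachable ∩ accepting = {} — empty.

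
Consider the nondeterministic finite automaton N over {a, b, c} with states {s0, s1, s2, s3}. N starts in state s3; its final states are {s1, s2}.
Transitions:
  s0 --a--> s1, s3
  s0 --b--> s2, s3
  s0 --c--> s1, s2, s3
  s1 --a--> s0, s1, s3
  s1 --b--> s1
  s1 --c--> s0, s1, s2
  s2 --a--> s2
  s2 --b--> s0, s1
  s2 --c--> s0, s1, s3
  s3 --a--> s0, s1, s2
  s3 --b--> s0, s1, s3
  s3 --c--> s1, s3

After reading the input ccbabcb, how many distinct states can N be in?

4

Start: {s3}
read c: {s1, s3}
read c: {s0, s1, s2, s3}
read b: {s0, s1, s2, s3}
read a: {s0, s1, s2, s3}
read b: {s0, s1, s2, s3}
read c: {s0, s1, s2, s3}
read b: {s0, s1, s2, s3}
Final reachable set {s0, s1, s2, s3} has 4 states.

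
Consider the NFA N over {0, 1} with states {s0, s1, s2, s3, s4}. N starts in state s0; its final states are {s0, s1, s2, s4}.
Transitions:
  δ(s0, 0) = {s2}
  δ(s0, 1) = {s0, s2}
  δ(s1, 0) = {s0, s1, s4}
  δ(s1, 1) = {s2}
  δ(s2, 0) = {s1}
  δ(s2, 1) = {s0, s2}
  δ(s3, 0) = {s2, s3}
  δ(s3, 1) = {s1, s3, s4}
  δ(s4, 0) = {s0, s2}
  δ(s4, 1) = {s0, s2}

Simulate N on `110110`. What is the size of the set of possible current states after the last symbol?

Start: {s0}
read 1: {s0, s2}
read 1: {s0, s2}
read 0: {s1, s2}
read 1: {s0, s2}
read 1: {s0, s2}
read 0: {s1, s2}
Final reachable set {s1, s2} has 2 states.

2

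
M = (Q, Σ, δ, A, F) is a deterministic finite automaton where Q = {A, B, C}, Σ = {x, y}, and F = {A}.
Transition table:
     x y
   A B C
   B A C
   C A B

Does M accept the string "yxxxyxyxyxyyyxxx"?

accepted

A --y--> C
C --x--> A
A --x--> B
B --x--> A
A --y--> C
C --x--> A
A --y--> C
C --x--> A
A --y--> C
C --x--> A
A --y--> C
C --y--> B
B --y--> C
C --x--> A
A --x--> B
B --x--> A
End in state A, which is an accepting state.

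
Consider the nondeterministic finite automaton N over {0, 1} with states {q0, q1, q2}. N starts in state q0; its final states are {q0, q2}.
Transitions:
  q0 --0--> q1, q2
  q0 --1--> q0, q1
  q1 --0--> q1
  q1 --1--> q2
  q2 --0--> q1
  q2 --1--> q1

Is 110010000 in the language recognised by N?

rejected

Start: {q0}
read 1: {q0, q1}
read 1: {q0, q1, q2}
read 0: {q1, q2}
read 0: {q1}
read 1: {q2}
read 0: {q1}
read 0: {q1}
read 0: {q1}
read 0: {q1}
Reachable ∩ accepting = {} — empty.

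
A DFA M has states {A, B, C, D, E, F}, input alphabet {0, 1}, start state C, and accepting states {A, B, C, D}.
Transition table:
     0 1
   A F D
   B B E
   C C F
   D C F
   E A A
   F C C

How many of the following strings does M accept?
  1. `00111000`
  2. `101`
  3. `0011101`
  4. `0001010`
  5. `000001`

`00111000`: accepted
`101`: rejected
`0011101`: rejected
`0001010`: accepted
`000001`: rejected

2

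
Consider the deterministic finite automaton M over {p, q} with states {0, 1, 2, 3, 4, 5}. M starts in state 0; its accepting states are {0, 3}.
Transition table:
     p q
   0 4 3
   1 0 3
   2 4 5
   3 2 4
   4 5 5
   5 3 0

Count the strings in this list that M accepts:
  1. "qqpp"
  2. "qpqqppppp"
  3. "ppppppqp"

"qqpp": accepted
"qpqqppppp": rejected
"ppppppqp": rejected

1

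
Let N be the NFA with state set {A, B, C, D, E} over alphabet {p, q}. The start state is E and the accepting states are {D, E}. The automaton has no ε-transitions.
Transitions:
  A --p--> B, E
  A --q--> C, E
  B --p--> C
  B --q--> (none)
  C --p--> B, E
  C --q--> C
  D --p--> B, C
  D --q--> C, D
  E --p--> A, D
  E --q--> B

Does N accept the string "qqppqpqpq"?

Start: {E}
read q: {B}
read q: {}
The reachable set is empty and stays empty for the remaining 7 symbols.
Reachable ∩ accepting = {} — empty.

rejected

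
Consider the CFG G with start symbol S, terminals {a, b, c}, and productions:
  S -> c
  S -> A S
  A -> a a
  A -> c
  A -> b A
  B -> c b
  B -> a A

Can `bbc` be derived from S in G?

no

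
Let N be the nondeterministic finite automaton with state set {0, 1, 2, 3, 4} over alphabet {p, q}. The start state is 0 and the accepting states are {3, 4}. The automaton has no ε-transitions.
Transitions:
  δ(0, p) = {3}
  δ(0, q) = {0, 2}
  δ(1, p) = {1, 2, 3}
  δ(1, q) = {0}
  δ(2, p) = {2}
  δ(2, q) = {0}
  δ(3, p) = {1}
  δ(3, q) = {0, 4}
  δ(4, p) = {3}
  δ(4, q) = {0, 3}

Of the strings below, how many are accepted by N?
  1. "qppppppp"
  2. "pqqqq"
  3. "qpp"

"qppppppp": accepted
"pqqqq": accepted
"qpp": rejected

2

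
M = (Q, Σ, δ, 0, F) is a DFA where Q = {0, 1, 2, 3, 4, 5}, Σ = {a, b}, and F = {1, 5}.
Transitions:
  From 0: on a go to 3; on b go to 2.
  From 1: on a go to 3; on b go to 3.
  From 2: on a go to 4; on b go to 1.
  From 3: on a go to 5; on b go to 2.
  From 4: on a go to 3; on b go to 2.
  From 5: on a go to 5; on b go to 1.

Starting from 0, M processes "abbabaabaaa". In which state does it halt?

0 --a--> 3
3 --b--> 2
2 --b--> 1
1 --a--> 3
3 --b--> 2
2 --a--> 4
4 --a--> 3
3 --b--> 2
2 --a--> 4
4 --a--> 3
3 --a--> 5

5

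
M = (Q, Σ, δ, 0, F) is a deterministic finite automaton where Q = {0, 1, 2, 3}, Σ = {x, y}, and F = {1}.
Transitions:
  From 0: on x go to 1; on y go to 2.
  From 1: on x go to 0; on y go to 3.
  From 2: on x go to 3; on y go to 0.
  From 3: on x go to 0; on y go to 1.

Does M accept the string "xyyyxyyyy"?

rejected

0 --x--> 1
1 --y--> 3
3 --y--> 1
1 --y--> 3
3 --x--> 0
0 --y--> 2
2 --y--> 0
0 --y--> 2
2 --y--> 0
End in state 0, which is not an accepting state.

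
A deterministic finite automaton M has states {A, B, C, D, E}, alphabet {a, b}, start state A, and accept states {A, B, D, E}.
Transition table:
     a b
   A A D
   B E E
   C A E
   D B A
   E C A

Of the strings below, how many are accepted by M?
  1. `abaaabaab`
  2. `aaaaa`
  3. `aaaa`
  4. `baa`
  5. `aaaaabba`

`abaaabaab`: accepted
`aaaaa`: accepted
`aaaa`: accepted
`baa`: accepted
`aaaaabba`: accepted

5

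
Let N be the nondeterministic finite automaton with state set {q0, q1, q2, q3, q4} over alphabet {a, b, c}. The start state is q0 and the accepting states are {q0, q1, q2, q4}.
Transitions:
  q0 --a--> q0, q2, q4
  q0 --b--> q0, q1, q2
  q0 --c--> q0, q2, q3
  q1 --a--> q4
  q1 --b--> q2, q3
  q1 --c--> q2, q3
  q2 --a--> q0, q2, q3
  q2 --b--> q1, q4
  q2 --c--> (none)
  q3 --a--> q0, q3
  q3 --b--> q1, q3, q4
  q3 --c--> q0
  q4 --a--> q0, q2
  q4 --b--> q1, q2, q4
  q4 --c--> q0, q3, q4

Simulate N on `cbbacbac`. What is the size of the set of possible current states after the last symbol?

4

Start: {q0}
read c: {q0, q2, q3}
read b: {q0, q1, q2, q3, q4}
read b: {q0, q1, q2, q3, q4}
read a: {q0, q2, q3, q4}
read c: {q0, q2, q3, q4}
read b: {q0, q1, q2, q3, q4}
read a: {q0, q2, q3, q4}
read c: {q0, q2, q3, q4}
Final reachable set {q0, q2, q3, q4} has 4 states.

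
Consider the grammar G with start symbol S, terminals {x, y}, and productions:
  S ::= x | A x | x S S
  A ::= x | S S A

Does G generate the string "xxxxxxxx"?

yes

S ⇒ xSS ⇒ xxSSS ⇒ xxxSSSS ⇒ xxxAxSSS ⇒ xxxxxSSS ⇒ xxxxxxSS ⇒ xxxxxxxS ⇒ xxxxxxxx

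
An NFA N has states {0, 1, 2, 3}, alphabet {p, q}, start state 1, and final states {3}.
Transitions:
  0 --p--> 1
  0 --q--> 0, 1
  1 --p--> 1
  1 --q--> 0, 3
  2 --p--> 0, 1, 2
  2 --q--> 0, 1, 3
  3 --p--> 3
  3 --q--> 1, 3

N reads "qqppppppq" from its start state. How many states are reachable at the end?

3

Start: {1}
read q: {0, 3}
read q: {0, 1, 3}
read p: {1, 3}
read p: {1, 3}
read p: {1, 3}
read p: {1, 3}
read p: {1, 3}
read p: {1, 3}
read q: {0, 1, 3}
Final reachable set {0, 1, 3} has 3 states.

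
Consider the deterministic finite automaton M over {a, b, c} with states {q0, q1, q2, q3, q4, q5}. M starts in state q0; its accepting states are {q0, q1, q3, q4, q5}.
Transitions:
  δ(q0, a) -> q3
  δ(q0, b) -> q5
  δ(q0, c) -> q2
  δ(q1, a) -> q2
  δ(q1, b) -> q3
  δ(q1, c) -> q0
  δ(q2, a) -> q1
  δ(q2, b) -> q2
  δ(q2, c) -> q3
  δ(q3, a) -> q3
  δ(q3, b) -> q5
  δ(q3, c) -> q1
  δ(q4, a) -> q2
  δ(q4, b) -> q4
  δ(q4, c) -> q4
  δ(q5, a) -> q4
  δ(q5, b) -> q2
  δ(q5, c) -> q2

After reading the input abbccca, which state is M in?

q3

q0 --a--> q3
q3 --b--> q5
q5 --b--> q2
q2 --c--> q3
q3 --c--> q1
q1 --c--> q0
q0 --a--> q3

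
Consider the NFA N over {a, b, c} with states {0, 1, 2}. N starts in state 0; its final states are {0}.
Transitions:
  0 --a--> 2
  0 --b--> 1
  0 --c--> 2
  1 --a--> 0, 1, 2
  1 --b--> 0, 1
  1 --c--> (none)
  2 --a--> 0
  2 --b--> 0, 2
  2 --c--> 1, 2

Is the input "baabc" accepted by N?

rejected

Start: {0}
read b: {1}
read a: {0, 1, 2}
read a: {0, 1, 2}
read b: {0, 1, 2}
read c: {1, 2}
Reachable ∩ accepting = {} — empty.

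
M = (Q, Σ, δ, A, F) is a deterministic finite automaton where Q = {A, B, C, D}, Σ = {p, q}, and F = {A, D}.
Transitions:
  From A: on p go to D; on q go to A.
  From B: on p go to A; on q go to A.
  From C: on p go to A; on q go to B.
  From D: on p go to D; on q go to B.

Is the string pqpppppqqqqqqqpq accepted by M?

A --p--> D
D --q--> B
B --p--> A
A --p--> D
D --p--> D
D --p--> D
D --p--> D
D --q--> B
B --q--> A
A --q--> A
A --q--> A
A --q--> A
A --q--> A
A --q--> A
A --p--> D
D --q--> B
End in state B, which is not an accepting state.

rejected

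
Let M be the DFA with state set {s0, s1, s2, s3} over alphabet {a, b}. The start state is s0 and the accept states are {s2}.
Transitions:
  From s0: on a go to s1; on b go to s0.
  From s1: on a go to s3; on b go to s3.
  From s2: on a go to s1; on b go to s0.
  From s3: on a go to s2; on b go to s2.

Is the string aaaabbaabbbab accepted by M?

rejected

s0 --a--> s1
s1 --a--> s3
s3 --a--> s2
s2 --a--> s1
s1 --b--> s3
s3 --b--> s2
s2 --a--> s1
s1 --a--> s3
s3 --b--> s2
s2 --b--> s0
s0 --b--> s0
s0 --a--> s1
s1 --b--> s3
End in state s3, which is not an accepting state.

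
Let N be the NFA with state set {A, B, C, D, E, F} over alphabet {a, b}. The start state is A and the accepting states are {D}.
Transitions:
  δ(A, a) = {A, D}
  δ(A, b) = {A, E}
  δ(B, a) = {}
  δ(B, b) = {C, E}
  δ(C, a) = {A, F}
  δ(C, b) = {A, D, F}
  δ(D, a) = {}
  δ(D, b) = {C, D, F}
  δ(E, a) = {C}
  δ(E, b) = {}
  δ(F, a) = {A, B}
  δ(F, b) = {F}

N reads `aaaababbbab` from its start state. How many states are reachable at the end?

5

Start: {A}
read a: {A, D}
read a: {A, D}
read a: {A, D}
read a: {A, D}
read b: {A, C, D, E, F}
read a: {A, B, C, D, F}
read b: {A, C, D, E, F}
read b: {A, C, D, E, F}
read b: {A, C, D, E, F}
read a: {A, B, C, D, F}
read b: {A, C, D, E, F}
Final reachable set {A, C, D, E, F} has 5 states.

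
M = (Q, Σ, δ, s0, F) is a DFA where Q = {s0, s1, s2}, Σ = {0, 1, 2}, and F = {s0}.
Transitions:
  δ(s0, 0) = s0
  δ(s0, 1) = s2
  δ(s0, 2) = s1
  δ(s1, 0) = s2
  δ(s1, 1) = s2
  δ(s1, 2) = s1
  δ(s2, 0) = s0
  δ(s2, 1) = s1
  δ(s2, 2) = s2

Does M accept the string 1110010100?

s0 --1--> s2
s2 --1--> s1
s1 --1--> s2
s2 --0--> s0
s0 --0--> s0
s0 --1--> s2
s2 --0--> s0
s0 --1--> s2
s2 --0--> s0
s0 --0--> s0
End in state s0, which is an accepting state.

accepted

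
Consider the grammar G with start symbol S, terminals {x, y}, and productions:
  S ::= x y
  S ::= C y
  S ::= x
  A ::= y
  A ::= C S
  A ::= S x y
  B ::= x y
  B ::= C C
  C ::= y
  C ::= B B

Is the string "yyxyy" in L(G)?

S ⇒ Cy ⇒ BBy ⇒ CCBy ⇒ yCBy ⇒ yyBy ⇒ yyxyy

yes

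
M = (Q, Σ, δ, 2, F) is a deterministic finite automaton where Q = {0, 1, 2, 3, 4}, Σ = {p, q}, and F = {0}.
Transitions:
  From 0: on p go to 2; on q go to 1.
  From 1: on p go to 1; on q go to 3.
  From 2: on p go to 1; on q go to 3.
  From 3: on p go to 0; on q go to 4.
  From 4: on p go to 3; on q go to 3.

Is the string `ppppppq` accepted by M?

rejected

2 --p--> 1
1 --p--> 1
1 --p--> 1
1 --p--> 1
1 --p--> 1
1 --p--> 1
1 --q--> 3
End in state 3, which is not an accepting state.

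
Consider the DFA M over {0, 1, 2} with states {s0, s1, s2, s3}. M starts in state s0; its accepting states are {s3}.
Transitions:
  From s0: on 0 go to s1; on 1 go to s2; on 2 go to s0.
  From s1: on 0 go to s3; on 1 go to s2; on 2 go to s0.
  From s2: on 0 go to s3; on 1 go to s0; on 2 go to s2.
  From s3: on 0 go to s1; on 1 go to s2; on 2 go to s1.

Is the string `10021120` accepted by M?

rejected

s0 --1--> s2
s2 --0--> s3
s3 --0--> s1
s1 --2--> s0
s0 --1--> s2
s2 --1--> s0
s0 --2--> s0
s0 --0--> s1
End in state s1, which is not an accepting state.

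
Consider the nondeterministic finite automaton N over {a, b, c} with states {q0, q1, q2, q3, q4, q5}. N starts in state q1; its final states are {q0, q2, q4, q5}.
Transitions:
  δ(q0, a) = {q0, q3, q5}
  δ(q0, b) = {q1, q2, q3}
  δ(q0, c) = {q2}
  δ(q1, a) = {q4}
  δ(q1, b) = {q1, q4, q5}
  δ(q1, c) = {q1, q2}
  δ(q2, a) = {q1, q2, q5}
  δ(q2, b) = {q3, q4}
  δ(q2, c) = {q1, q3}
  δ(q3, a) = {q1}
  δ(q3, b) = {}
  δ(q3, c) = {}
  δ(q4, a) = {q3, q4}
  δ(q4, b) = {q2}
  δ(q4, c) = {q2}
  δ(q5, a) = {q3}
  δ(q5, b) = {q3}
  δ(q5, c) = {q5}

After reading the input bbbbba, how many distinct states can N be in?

Start: {q1}
read b: {q1, q4, q5}
read b: {q1, q2, q3, q4, q5}
read b: {q1, q2, q3, q4, q5}
read b: {q1, q2, q3, q4, q5}
read b: {q1, q2, q3, q4, q5}
read a: {q1, q2, q3, q4, q5}
Final reachable set {q1, q2, q3, q4, q5} has 5 states.

5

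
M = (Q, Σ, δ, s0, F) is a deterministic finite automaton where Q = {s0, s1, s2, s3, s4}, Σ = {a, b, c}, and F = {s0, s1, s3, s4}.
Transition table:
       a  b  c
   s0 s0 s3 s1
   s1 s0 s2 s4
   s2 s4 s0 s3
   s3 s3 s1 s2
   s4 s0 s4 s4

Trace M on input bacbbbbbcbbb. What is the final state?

s0 --b--> s3
s3 --a--> s3
s3 --c--> s2
s2 --b--> s0
s0 --b--> s3
s3 --b--> s1
s1 --b--> s2
s2 --b--> s0
s0 --c--> s1
s1 --b--> s2
s2 --b--> s0
s0 --b--> s3

s3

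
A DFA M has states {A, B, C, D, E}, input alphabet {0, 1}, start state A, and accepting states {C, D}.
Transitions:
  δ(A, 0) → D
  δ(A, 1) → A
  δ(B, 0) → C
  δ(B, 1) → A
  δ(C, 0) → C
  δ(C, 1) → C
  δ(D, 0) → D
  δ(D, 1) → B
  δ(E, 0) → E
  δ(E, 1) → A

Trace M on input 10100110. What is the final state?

A --1--> A
A --0--> D
D --1--> B
B --0--> C
C --0--> C
C --1--> C
C --1--> C
C --0--> C

C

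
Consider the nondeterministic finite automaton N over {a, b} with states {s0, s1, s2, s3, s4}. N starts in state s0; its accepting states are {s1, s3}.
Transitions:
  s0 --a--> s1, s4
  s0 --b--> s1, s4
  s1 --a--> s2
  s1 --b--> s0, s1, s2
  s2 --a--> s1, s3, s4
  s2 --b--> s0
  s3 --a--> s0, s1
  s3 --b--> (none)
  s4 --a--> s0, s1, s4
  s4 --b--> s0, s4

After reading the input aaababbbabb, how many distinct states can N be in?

4

Start: {s0}
read a: {s1, s4}
read a: {s0, s1, s2, s4}
read a: {s0, s1, s2, s3, s4}
read b: {s0, s1, s2, s4}
read a: {s0, s1, s2, s3, s4}
read b: {s0, s1, s2, s4}
read b: {s0, s1, s2, s4}
read b: {s0, s1, s2, s4}
read a: {s0, s1, s2, s3, s4}
read b: {s0, s1, s2, s4}
read b: {s0, s1, s2, s4}
Final reachable set {s0, s1, s2, s4} has 4 states.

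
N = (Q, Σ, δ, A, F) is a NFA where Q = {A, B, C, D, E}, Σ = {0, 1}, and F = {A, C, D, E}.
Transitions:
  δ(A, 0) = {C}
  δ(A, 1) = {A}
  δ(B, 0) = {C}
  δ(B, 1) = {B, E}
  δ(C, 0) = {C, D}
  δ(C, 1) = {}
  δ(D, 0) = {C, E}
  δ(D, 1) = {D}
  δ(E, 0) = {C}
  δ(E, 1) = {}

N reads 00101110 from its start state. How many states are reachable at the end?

Start: {A}
read 0: {C}
read 0: {C, D}
read 1: {D}
read 0: {C, E}
read 1: {}
The reachable set is empty and stays empty for the remaining 3 symbols.
Final reachable set {} has 0 states.

0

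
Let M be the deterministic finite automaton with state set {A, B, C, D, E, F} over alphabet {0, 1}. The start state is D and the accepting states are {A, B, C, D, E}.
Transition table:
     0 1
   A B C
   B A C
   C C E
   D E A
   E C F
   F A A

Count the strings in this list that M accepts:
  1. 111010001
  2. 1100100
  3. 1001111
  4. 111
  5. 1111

4

111010001: accepted
1100100: accepted
1001111: accepted
111: accepted
1111: rejected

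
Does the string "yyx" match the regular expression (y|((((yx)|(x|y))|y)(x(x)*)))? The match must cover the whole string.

Neither y nor ((((yx)|(x|y))|y)(x(x)*)) matches yyx.

no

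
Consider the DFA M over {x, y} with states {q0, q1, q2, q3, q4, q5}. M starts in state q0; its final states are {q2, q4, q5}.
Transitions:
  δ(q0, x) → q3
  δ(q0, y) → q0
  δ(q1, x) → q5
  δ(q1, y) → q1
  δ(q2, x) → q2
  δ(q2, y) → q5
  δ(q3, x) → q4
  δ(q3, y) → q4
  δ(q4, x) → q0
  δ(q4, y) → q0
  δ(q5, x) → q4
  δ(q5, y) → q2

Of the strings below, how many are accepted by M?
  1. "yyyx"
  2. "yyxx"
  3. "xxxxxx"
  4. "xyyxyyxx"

"yyyx": rejected
"yyxx": accepted
"xxxxxx": rejected
"xyyxyyxx": accepted

2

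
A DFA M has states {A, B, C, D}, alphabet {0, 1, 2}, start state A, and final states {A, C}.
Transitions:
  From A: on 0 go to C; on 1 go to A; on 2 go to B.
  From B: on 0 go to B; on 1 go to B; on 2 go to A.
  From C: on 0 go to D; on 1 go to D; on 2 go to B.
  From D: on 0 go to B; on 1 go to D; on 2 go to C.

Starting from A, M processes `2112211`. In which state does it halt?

B

A --2--> B
B --1--> B
B --1--> B
B --2--> A
A --2--> B
B --1--> B
B --1--> B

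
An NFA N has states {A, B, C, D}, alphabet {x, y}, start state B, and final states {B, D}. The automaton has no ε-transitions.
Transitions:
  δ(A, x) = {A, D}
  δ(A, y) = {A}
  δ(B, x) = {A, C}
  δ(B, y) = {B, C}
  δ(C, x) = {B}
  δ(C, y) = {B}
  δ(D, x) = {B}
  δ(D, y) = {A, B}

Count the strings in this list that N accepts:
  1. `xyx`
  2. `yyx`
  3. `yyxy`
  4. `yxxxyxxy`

4

`xyx`: accepted
`yyx`: accepted
`yyxy`: accepted
`yxxxyxxy`: accepted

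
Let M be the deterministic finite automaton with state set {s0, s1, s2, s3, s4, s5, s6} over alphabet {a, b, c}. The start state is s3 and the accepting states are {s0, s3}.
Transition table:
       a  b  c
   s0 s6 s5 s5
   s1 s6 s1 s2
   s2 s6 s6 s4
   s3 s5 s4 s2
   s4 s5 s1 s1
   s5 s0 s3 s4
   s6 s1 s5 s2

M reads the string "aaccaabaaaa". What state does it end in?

s6

s3 --a--> s5
s5 --a--> s0
s0 --c--> s5
s5 --c--> s4
s4 --a--> s5
s5 --a--> s0
s0 --b--> s5
s5 --a--> s0
s0 --a--> s6
s6 --a--> s1
s1 --a--> s6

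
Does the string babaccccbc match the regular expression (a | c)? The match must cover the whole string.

no

Neither a nor c matches babaccccbc.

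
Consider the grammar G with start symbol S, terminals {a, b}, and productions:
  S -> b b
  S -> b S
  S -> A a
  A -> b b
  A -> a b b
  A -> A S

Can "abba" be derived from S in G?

S ⇒ Aa ⇒ abba

yes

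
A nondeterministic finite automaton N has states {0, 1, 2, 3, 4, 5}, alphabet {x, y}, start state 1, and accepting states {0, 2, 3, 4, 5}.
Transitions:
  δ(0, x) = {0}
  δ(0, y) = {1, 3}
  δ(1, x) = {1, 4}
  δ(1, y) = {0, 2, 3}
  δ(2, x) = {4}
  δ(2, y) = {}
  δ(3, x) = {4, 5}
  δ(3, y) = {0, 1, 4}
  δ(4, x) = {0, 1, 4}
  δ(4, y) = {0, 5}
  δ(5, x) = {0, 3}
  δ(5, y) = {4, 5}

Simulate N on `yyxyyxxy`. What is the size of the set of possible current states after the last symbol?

Start: {1}
read y: {0, 2, 3}
read y: {0, 1, 3, 4}
read x: {0, 1, 4, 5}
read y: {0, 1, 2, 3, 4, 5}
read y: {0, 1, 2, 3, 4, 5}
read x: {0, 1, 3, 4, 5}
read x: {0, 1, 3, 4, 5}
read y: {0, 1, 2, 3, 4, 5}
Final reachable set {0, 1, 2, 3, 4, 5} has 6 states.

6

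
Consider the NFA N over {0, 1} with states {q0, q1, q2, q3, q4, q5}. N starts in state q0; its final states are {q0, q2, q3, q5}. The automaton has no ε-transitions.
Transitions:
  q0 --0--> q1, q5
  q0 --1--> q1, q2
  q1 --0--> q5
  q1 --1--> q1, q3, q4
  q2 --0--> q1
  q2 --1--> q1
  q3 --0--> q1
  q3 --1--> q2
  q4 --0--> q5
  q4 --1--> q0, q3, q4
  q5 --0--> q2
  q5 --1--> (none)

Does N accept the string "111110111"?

accepted

Start: {q0}
read 1: {q1, q2}
read 1: {q1, q3, q4}
read 1: {q0, q1, q2, q3, q4}
read 1: {q0, q1, q2, q3, q4}
read 1: {q0, q1, q2, q3, q4}
read 0: {q1, q5}
read 1: {q1, q3, q4}
read 1: {q0, q1, q2, q3, q4}
read 1: {q0, q1, q2, q3, q4}
Reachable ∩ accepting = {q0, q2, q3} — nonempty.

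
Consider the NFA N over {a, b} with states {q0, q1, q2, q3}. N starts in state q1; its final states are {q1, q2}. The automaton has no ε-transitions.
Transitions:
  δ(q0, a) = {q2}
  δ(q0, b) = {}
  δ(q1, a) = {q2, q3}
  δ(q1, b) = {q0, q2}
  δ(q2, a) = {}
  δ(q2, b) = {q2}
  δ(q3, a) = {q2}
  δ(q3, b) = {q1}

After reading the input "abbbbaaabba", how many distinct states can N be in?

0

Start: {q1}
read a: {q2, q3}
read b: {q1, q2}
read b: {q0, q2}
read b: {q2}
read b: {q2}
read a: {}
The reachable set is empty and stays empty for the remaining 5 symbols.
Final reachable set {} has 0 states.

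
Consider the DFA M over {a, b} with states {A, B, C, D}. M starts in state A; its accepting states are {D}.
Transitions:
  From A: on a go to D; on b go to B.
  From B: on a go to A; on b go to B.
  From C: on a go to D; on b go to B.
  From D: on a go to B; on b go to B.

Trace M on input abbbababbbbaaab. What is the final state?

A --a--> D
D --b--> B
B --b--> B
B --b--> B
B --a--> A
A --b--> B
B --a--> A
A --b--> B
B --b--> B
B --b--> B
B --b--> B
B --a--> A
A --a--> D
D --a--> B
B --b--> B

B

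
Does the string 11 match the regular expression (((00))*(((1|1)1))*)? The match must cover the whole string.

Split as ε·11: ((00))* matches ε and (((1|1)1))* matches 11.

yes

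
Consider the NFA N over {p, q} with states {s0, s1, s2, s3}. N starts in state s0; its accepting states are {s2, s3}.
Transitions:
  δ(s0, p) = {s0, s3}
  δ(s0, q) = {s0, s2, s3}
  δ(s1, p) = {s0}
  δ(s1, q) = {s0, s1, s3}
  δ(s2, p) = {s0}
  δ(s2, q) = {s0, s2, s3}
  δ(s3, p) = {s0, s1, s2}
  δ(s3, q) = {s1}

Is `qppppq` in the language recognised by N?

accepted

Start: {s0}
read q: {s0, s2, s3}
read p: {s0, s1, s2, s3}
read p: {s0, s1, s2, s3}
read p: {s0, s1, s2, s3}
read p: {s0, s1, s2, s3}
read q: {s0, s1, s2, s3}
Reachable ∩ accepting = {s2, s3} — nonempty.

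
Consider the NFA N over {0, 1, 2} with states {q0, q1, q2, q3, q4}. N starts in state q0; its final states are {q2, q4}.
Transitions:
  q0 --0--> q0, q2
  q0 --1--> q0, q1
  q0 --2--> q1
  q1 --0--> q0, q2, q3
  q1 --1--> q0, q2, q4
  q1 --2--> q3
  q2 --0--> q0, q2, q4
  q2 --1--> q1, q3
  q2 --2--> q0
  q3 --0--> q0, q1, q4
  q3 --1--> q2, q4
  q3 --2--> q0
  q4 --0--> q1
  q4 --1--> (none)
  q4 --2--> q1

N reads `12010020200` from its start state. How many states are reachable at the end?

Start: {q0}
read 1: {q0, q1}
read 2: {q1, q3}
read 0: {q0, q1, q2, q3, q4}
read 1: {q0, q1, q2, q3, q4}
read 0: {q0, q1, q2, q3, q4}
read 0: {q0, q1, q2, q3, q4}
read 2: {q0, q1, q3}
read 0: {q0, q1, q2, q3, q4}
read 2: {q0, q1, q3}
read 0: {q0, q1, q2, q3, q4}
read 0: {q0, q1, q2, q3, q4}
Final reachable set {q0, q1, q2, q3, q4} has 5 states.

5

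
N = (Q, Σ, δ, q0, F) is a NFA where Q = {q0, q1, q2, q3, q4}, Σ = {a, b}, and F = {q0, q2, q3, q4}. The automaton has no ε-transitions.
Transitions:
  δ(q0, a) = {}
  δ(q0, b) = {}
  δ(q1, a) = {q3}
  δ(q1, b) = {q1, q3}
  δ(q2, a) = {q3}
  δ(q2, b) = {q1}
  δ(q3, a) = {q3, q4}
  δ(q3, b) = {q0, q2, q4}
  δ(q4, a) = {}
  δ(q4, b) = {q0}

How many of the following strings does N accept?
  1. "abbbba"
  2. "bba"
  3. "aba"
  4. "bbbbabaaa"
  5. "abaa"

"abbbba": rejected
"bba": rejected
"aba": rejected
"bbbbabaaa": rejected
"abaa": rejected

0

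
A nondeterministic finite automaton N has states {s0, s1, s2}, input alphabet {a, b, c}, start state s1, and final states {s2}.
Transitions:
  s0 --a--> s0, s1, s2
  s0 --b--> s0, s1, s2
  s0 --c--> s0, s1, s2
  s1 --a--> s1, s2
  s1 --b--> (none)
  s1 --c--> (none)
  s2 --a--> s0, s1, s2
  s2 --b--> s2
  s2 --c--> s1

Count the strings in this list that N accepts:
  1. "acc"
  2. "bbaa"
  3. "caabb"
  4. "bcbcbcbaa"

"acc": rejected
"bbaa": rejected
"caabb": rejected
"bcbcbcbaa": rejected

0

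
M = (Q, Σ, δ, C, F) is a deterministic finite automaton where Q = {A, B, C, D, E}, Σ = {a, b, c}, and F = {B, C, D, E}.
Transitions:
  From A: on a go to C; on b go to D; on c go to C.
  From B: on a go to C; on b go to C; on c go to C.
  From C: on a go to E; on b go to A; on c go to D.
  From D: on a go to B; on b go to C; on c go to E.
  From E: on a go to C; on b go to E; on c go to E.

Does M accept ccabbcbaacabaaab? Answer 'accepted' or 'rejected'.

rejected

C --c--> D
D --c--> E
E --a--> C
C --b--> A
A --b--> D
D --c--> E
E --b--> E
E --a--> C
C --a--> E
E --c--> E
E --a--> C
C --b--> A
A --a--> C
C --a--> E
E --a--> C
C --b--> A
End in state A, which is not an accepting state.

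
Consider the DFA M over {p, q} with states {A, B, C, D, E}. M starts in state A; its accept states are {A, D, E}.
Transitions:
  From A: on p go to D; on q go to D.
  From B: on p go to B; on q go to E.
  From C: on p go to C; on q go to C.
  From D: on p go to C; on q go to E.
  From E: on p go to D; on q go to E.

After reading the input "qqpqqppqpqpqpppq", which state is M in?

C

A --q--> D
D --q--> E
E --p--> D
D --q--> E
E --q--> E
E --p--> D
D --p--> C
C --q--> C
C --p--> C
C --q--> C
C --p--> C
C --q--> C
C --p--> C
C --p--> C
C --p--> C
C --q--> C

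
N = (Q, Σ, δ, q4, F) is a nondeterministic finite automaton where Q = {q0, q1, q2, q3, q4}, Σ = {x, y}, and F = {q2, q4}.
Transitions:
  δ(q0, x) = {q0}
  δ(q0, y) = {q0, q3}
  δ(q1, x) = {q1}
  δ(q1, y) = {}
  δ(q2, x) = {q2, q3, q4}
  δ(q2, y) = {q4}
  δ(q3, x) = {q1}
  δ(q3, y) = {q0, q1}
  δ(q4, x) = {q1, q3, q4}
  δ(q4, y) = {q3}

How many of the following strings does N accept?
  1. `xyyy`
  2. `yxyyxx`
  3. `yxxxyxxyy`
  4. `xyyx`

0

`xyyy`: rejected
`yxyyxx`: rejected
`yxxxyxxyy`: rejected
`xyyx`: rejected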